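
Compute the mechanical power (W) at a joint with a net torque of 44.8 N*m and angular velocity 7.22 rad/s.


P = M * omega
P = 44.8 * 7.22
P = 323.4560


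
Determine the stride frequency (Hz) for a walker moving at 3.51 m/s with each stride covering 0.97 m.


f = v / stride_length
f = 3.51 / 0.97
f = 3.6186


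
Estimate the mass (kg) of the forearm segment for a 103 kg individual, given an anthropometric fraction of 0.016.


m_segment = body_mass * fraction
m_segment = 103 * 0.016
m_segment = 1.6480


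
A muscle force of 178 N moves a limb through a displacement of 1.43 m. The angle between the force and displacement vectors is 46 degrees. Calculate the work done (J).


W = F * d * cos(theta)
theta = 46 deg = 0.8029 rad
cos(theta) = 0.6947
W = 178 * 1.43 * 0.6947
W = 176.8183


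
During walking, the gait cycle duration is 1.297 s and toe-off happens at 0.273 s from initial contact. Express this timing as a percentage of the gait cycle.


pct = (event_time / cycle_time) * 100
pct = (0.273 / 1.297) * 100
ratio = 0.2105
pct = 21.0486


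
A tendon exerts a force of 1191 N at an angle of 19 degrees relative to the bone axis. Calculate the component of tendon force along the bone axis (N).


F_eff = F_tendon * cos(theta)
theta = 19 deg = 0.3316 rad
cos(theta) = 0.9455
F_eff = 1191 * 0.9455
F_eff = 1126.1126


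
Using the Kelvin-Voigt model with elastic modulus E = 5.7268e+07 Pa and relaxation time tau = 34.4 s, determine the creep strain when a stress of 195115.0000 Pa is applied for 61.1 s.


epsilon(t) = (sigma/E) * (1 - exp(-t/tau))
sigma/E = 195115.0000 / 5.7268e+07 = 0.0034
exp(-t/tau) = exp(-61.1 / 34.4) = 0.1693
epsilon = 0.0034 * (1 - 0.1693)
epsilon = 0.0028


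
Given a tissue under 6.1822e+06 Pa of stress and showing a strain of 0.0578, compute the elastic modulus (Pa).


E = stress / strain
E = 6.1822e+06 / 0.0578
E = 1.0696e+08


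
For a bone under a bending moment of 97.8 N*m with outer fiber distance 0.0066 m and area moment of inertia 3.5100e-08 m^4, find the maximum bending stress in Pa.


sigma = M * c / I
sigma = 97.8 * 0.0066 / 3.5100e-08
M * c = 0.6455
sigma = 1.8390e+07


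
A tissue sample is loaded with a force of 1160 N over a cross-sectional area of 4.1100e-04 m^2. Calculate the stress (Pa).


stress = F / A
stress = 1160 / 4.1100e-04
stress = 2.8224e+06


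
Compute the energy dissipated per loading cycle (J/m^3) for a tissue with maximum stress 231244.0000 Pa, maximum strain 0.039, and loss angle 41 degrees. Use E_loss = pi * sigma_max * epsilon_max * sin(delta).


E_loss = pi * sigma_max * epsilon_max * sin(delta)
delta = 41 deg = 0.7156 rad
sin(delta) = 0.6561
E_loss = pi * 231244.0000 * 0.039 * 0.6561
E_loss = 18587.7948


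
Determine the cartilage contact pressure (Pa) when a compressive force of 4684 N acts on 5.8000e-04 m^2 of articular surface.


P = F / A
P = 4684 / 5.8000e-04
P = 8.0759e+06


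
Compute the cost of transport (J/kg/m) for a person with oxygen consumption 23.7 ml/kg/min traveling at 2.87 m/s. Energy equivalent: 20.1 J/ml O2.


Power per kg = VO2 * 20.1 / 60
Power per kg = 23.7 * 20.1 / 60 = 7.9395 W/kg
Cost = power_per_kg / speed
Cost = 7.9395 / 2.87
Cost = 2.7664


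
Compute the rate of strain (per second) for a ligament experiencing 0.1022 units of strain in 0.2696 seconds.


strain_rate = delta_strain / delta_t
strain_rate = 0.1022 / 0.2696
strain_rate = 0.3791


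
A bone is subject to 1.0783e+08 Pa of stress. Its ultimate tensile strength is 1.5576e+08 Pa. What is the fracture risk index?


FRI = applied / ultimate
FRI = 1.0783e+08 / 1.5576e+08
FRI = 0.6923


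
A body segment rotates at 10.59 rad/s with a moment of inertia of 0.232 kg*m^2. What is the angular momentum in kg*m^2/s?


L = I * omega
L = 0.232 * 10.59
L = 2.4569


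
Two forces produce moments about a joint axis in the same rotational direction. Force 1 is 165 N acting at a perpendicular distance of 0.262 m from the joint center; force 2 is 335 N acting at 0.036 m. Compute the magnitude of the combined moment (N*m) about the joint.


M = F1 * d1 + F2 * d2
M = 165 * 0.262 + 335 * 0.036
M = 43.2300 + 12.0600
M = 55.2900


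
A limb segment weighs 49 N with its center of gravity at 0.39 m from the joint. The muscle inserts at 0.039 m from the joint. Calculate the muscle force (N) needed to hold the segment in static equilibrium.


F_muscle = W * d_load / d_muscle
F_muscle = 49 * 0.39 / 0.039
Numerator = 19.1100
F_muscle = 490.0000


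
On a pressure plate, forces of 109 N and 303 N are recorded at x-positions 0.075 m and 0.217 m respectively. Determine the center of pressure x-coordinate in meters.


COP_x = (F1*x1 + F2*x2) / (F1 + F2)
COP_x = (109*0.075 + 303*0.217) / (109 + 303)
Numerator = 73.9260
Denominator = 412
COP_x = 0.1794


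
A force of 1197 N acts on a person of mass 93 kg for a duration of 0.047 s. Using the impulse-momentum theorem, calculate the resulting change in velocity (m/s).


J = F * dt = 1197 * 0.047 = 56.2590 N*s
delta_v = J / m
delta_v = 56.2590 / 93
delta_v = 0.6049


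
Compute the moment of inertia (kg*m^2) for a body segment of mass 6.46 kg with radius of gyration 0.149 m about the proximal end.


I = m * k^2
I = 6.46 * 0.149^2
k^2 = 0.0222
I = 0.1434


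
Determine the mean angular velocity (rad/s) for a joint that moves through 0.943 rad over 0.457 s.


omega = delta_theta / delta_t
omega = 0.943 / 0.457
omega = 2.0635


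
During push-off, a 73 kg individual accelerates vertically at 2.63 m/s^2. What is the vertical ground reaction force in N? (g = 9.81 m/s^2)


GRF = m * (g + a)
GRF = 73 * (9.81 + 2.63)
GRF = 73 * 12.4400
GRF = 908.1200


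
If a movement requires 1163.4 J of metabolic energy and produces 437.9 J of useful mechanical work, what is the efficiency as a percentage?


eta = (W_mech / E_meta) * 100
eta = (437.9 / 1163.4) * 100
ratio = 0.3764
eta = 37.6397


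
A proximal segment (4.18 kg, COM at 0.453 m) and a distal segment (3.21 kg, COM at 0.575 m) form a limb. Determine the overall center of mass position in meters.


COM = (m1*x1 + m2*x2) / (m1 + m2)
COM = (4.18*0.453 + 3.21*0.575) / (4.18 + 3.21)
Numerator = 3.7393
Denominator = 7.3900
COM = 0.5060


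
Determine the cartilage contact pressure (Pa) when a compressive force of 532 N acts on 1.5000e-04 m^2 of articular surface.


P = F / A
P = 532 / 1.5000e-04
P = 3.5467e+06


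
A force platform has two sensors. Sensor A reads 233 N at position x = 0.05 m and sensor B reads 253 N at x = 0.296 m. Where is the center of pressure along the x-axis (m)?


COP_x = (F1*x1 + F2*x2) / (F1 + F2)
COP_x = (233*0.05 + 253*0.296) / (233 + 253)
Numerator = 86.5380
Denominator = 486
COP_x = 0.1781


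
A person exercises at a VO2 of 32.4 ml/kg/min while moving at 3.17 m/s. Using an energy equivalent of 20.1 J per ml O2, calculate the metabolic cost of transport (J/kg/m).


Power per kg = VO2 * 20.1 / 60
Power per kg = 32.4 * 20.1 / 60 = 10.8540 W/kg
Cost = power_per_kg / speed
Cost = 10.8540 / 3.17
Cost = 3.4240


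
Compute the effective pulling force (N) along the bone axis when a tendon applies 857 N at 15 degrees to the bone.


F_eff = F_tendon * cos(theta)
theta = 15 deg = 0.2618 rad
cos(theta) = 0.9659
F_eff = 857 * 0.9659
F_eff = 827.7984


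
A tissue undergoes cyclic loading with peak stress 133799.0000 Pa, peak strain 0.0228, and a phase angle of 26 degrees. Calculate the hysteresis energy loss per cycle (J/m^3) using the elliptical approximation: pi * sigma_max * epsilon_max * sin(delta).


E_loss = pi * sigma_max * epsilon_max * sin(delta)
delta = 26 deg = 0.4538 rad
sin(delta) = 0.4384
E_loss = pi * 133799.0000 * 0.0228 * 0.4384
E_loss = 4201.2599


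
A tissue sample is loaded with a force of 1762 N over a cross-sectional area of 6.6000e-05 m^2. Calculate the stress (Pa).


stress = F / A
stress = 1762 / 6.6000e-05
stress = 2.6697e+07


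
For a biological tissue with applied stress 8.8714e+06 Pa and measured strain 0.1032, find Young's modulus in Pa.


E = stress / strain
E = 8.8714e+06 / 0.1032
E = 8.5963e+07


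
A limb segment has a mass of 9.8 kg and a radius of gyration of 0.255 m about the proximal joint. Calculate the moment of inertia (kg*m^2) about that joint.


I = m * k^2
I = 9.8 * 0.255^2
k^2 = 0.0650
I = 0.6372


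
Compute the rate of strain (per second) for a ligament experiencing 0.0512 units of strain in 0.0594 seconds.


strain_rate = delta_strain / delta_t
strain_rate = 0.0512 / 0.0594
strain_rate = 0.8620


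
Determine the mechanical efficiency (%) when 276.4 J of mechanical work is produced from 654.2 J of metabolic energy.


eta = (W_mech / E_meta) * 100
eta = (276.4 / 654.2) * 100
ratio = 0.4225
eta = 42.2501


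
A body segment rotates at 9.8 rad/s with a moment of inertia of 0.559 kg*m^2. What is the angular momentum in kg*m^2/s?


L = I * omega
L = 0.559 * 9.8
L = 5.4782


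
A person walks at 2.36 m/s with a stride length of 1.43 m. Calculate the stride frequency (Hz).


f = v / stride_length
f = 2.36 / 1.43
f = 1.6503


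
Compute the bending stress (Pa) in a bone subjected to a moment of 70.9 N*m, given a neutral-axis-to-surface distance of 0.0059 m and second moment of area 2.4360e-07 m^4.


sigma = M * c / I
sigma = 70.9 * 0.0059 / 2.4360e-07
M * c = 0.4183
sigma = 1.7172e+06


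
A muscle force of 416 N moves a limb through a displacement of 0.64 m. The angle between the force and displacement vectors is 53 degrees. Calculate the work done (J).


W = F * d * cos(theta)
theta = 53 deg = 0.9250 rad
cos(theta) = 0.6018
W = 416 * 0.64 * 0.6018
W = 160.2272


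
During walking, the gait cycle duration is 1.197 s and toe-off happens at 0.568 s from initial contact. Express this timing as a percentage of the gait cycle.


pct = (event_time / cycle_time) * 100
pct = (0.568 / 1.197) * 100
ratio = 0.4745
pct = 47.4520


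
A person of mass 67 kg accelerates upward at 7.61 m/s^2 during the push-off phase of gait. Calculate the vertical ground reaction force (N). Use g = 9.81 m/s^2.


GRF = m * (g + a)
GRF = 67 * (9.81 + 7.61)
GRF = 67 * 17.4200
GRF = 1167.1400


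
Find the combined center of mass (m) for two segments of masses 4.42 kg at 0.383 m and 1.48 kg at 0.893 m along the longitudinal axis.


COM = (m1*x1 + m2*x2) / (m1 + m2)
COM = (4.42*0.383 + 1.48*0.893) / (4.42 + 1.48)
Numerator = 3.0145
Denominator = 5.9000
COM = 0.5109


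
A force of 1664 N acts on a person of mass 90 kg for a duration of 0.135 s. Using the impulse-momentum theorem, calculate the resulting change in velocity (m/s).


J = F * dt = 1664 * 0.135 = 224.6400 N*s
delta_v = J / m
delta_v = 224.6400 / 90
delta_v = 2.4960


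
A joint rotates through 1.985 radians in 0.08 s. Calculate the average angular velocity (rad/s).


omega = delta_theta / delta_t
omega = 1.985 / 0.08
omega = 24.8125


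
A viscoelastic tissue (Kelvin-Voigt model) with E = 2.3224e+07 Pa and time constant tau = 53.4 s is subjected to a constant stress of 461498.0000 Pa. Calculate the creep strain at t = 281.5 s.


epsilon(t) = (sigma/E) * (1 - exp(-t/tau))
sigma/E = 461498.0000 / 2.3224e+07 = 0.0199
exp(-t/tau) = exp(-281.5 / 53.4) = 0.0051
epsilon = 0.0199 * (1 - 0.0051)
epsilon = 0.0198


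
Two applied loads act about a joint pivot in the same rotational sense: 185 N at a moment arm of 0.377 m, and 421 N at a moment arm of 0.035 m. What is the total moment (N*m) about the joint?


M = F1 * d1 + F2 * d2
M = 185 * 0.377 + 421 * 0.035
M = 69.7450 + 14.7350
M = 84.4800


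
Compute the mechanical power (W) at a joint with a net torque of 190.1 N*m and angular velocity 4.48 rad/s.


P = M * omega
P = 190.1 * 4.48
P = 851.6480


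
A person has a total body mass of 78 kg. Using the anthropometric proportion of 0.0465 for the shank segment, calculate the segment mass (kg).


m_segment = body_mass * fraction
m_segment = 78 * 0.0465
m_segment = 3.6270


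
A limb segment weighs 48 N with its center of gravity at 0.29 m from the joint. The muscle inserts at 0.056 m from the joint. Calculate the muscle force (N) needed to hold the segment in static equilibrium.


F_muscle = W * d_load / d_muscle
F_muscle = 48 * 0.29 / 0.056
Numerator = 13.9200
F_muscle = 248.5714


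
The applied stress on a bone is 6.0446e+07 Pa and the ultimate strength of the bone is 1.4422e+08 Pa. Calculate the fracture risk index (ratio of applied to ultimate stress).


FRI = applied / ultimate
FRI = 6.0446e+07 / 1.4422e+08
FRI = 0.4191


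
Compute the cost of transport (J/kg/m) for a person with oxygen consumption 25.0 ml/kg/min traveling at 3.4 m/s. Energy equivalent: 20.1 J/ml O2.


Power per kg = VO2 * 20.1 / 60
Power per kg = 25.0 * 20.1 / 60 = 8.3750 W/kg
Cost = power_per_kg / speed
Cost = 8.3750 / 3.4
Cost = 2.4632


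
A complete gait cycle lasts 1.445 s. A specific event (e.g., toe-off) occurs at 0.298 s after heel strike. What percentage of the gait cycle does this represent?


pct = (event_time / cycle_time) * 100
pct = (0.298 / 1.445) * 100
ratio = 0.2062
pct = 20.6228


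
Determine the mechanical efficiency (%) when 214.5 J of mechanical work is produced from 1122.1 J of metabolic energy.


eta = (W_mech / E_meta) * 100
eta = (214.5 / 1122.1) * 100
ratio = 0.1912
eta = 19.1159


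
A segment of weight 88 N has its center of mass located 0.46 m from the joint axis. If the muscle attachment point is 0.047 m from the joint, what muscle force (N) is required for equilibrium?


F_muscle = W * d_load / d_muscle
F_muscle = 88 * 0.46 / 0.047
Numerator = 40.4800
F_muscle = 861.2766


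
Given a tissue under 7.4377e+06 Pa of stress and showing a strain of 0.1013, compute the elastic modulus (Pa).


E = stress / strain
E = 7.4377e+06 / 0.1013
E = 7.3423e+07


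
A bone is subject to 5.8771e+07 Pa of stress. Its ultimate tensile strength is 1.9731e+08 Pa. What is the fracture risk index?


FRI = applied / ultimate
FRI = 5.8771e+07 / 1.9731e+08
FRI = 0.2979


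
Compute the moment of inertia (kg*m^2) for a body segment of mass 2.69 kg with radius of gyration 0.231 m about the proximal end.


I = m * k^2
I = 2.69 * 0.231^2
k^2 = 0.0534
I = 0.1435


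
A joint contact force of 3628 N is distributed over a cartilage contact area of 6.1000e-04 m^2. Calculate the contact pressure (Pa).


P = F / A
P = 3628 / 6.1000e-04
P = 5.9475e+06


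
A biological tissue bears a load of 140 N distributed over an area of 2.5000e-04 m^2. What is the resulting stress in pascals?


stress = F / A
stress = 140 / 2.5000e-04
stress = 560000.0000


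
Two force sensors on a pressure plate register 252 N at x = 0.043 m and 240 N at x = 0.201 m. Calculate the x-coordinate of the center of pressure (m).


COP_x = (F1*x1 + F2*x2) / (F1 + F2)
COP_x = (252*0.043 + 240*0.201) / (252 + 240)
Numerator = 59.0760
Denominator = 492
COP_x = 0.1201


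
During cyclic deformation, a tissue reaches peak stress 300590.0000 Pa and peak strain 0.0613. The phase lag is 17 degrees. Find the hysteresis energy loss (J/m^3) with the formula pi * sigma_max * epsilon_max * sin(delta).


E_loss = pi * sigma_max * epsilon_max * sin(delta)
delta = 17 deg = 0.2967 rad
sin(delta) = 0.2924
E_loss = pi * 300590.0000 * 0.0613 * 0.2924
E_loss = 16924.6702


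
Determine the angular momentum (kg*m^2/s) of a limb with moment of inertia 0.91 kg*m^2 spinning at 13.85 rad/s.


L = I * omega
L = 0.91 * 13.85
L = 12.6035


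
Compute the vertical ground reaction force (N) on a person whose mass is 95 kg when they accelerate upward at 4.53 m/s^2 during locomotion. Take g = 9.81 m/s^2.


GRF = m * (g + a)
GRF = 95 * (9.81 + 4.53)
GRF = 95 * 14.3400
GRF = 1362.3000


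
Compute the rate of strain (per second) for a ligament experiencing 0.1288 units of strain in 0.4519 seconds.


strain_rate = delta_strain / delta_t
strain_rate = 0.1288 / 0.4519
strain_rate = 0.2850


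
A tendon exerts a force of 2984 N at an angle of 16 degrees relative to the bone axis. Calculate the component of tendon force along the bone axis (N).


F_eff = F_tendon * cos(theta)
theta = 16 deg = 0.2793 rad
cos(theta) = 0.9613
F_eff = 2984 * 0.9613
F_eff = 2868.4049


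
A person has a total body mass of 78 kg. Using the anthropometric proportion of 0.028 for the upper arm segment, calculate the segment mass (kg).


m_segment = body_mass * fraction
m_segment = 78 * 0.028
m_segment = 2.1840


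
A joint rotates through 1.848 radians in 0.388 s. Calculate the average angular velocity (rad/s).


omega = delta_theta / delta_t
omega = 1.848 / 0.388
omega = 4.7629


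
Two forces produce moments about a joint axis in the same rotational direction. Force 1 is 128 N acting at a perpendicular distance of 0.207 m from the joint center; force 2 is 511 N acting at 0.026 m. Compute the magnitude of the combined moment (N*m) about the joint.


M = F1 * d1 + F2 * d2
M = 128 * 0.207 + 511 * 0.026
M = 26.4960 + 13.2860
M = 39.7820


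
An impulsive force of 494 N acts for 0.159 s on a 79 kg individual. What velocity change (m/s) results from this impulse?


J = F * dt = 494 * 0.159 = 78.5460 N*s
delta_v = J / m
delta_v = 78.5460 / 79
delta_v = 0.9943


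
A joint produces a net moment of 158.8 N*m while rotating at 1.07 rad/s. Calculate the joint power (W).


P = M * omega
P = 158.8 * 1.07
P = 169.9160


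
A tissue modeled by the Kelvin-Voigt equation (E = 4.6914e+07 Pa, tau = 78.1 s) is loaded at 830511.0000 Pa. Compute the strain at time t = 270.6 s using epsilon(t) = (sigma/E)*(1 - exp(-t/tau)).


epsilon(t) = (sigma/E) * (1 - exp(-t/tau))
sigma/E = 830511.0000 / 4.6914e+07 = 0.0177
exp(-t/tau) = exp(-270.6 / 78.1) = 0.0313
epsilon = 0.0177 * (1 - 0.0313)
epsilon = 0.0171


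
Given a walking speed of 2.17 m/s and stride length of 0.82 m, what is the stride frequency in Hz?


f = v / stride_length
f = 2.17 / 0.82
f = 2.6463


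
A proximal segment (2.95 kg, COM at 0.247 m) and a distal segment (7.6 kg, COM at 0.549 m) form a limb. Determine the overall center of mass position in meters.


COM = (m1*x1 + m2*x2) / (m1 + m2)
COM = (2.95*0.247 + 7.6*0.549) / (2.95 + 7.6)
Numerator = 4.9011
Denominator = 10.5500
COM = 0.4646


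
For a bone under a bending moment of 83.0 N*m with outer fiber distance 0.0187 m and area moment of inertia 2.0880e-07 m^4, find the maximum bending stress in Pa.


sigma = M * c / I
sigma = 83.0 * 0.0187 / 2.0880e-07
M * c = 1.5521
sigma = 7.4334e+06


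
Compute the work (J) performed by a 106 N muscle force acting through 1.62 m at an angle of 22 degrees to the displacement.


W = F * d * cos(theta)
theta = 22 deg = 0.3840 rad
cos(theta) = 0.9272
W = 106 * 1.62 * 0.9272
W = 159.2160


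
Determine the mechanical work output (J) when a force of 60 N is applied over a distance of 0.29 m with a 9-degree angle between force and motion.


W = F * d * cos(theta)
theta = 9 deg = 0.1571 rad
cos(theta) = 0.9877
W = 60 * 0.29 * 0.9877
W = 17.1858


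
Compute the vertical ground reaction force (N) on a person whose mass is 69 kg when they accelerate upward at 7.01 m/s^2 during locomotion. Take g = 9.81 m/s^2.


GRF = m * (g + a)
GRF = 69 * (9.81 + 7.01)
GRF = 69 * 16.8200
GRF = 1160.5800


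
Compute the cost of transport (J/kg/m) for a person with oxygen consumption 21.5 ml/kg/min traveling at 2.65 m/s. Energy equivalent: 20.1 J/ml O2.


Power per kg = VO2 * 20.1 / 60
Power per kg = 21.5 * 20.1 / 60 = 7.2025 W/kg
Cost = power_per_kg / speed
Cost = 7.2025 / 2.65
Cost = 2.7179


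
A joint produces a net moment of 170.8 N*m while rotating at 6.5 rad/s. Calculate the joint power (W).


P = M * omega
P = 170.8 * 6.5
P = 1110.2000


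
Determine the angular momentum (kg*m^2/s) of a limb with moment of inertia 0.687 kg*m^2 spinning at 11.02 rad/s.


L = I * omega
L = 0.687 * 11.02
L = 7.5707


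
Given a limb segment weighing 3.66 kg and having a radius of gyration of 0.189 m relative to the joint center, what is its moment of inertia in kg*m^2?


I = m * k^2
I = 3.66 * 0.189^2
k^2 = 0.0357
I = 0.1307


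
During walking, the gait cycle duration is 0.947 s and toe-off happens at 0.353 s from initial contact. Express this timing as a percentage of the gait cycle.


pct = (event_time / cycle_time) * 100
pct = (0.353 / 0.947) * 100
ratio = 0.3728
pct = 37.2756


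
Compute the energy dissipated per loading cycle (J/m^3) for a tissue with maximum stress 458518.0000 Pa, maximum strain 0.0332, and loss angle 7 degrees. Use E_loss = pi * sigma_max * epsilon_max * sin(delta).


E_loss = pi * sigma_max * epsilon_max * sin(delta)
delta = 7 deg = 0.1222 rad
sin(delta) = 0.1219
E_loss = pi * 458518.0000 * 0.0332 * 0.1219
E_loss = 5828.2587


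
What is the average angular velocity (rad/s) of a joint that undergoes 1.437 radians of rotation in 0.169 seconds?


omega = delta_theta / delta_t
omega = 1.437 / 0.169
omega = 8.5030


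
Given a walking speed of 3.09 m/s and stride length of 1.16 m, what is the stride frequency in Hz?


f = v / stride_length
f = 3.09 / 1.16
f = 2.6638


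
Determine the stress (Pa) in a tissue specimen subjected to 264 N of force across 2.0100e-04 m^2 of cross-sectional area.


stress = F / A
stress = 264 / 2.0100e-04
stress = 1.3134e+06


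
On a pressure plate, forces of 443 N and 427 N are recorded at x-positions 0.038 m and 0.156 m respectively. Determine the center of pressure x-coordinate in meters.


COP_x = (F1*x1 + F2*x2) / (F1 + F2)
COP_x = (443*0.038 + 427*0.156) / (443 + 427)
Numerator = 83.4460
Denominator = 870
COP_x = 0.0959


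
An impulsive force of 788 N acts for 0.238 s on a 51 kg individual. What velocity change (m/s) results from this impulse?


J = F * dt = 788 * 0.238 = 187.5440 N*s
delta_v = J / m
delta_v = 187.5440 / 51
delta_v = 3.6773


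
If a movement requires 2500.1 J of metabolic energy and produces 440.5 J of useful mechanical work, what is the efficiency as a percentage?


eta = (W_mech / E_meta) * 100
eta = (440.5 / 2500.1) * 100
ratio = 0.1762
eta = 17.6193


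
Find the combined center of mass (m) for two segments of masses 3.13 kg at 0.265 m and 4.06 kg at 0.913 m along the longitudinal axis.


COM = (m1*x1 + m2*x2) / (m1 + m2)
COM = (3.13*0.265 + 4.06*0.913) / (3.13 + 4.06)
Numerator = 4.5362
Denominator = 7.1900
COM = 0.6309


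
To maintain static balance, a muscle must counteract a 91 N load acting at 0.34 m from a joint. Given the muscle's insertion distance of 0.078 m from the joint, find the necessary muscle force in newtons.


F_muscle = W * d_load / d_muscle
F_muscle = 91 * 0.34 / 0.078
Numerator = 30.9400
F_muscle = 396.6667


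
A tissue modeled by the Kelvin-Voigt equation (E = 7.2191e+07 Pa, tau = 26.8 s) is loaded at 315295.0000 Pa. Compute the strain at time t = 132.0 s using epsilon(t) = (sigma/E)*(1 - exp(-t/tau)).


epsilon(t) = (sigma/E) * (1 - exp(-t/tau))
sigma/E = 315295.0000 / 7.2191e+07 = 0.0044
exp(-t/tau) = exp(-132.0 / 26.8) = 0.0073
epsilon = 0.0044 * (1 - 0.0073)
epsilon = 0.0043


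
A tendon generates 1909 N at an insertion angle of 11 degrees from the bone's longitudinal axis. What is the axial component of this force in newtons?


F_eff = F_tendon * cos(theta)
theta = 11 deg = 0.1920 rad
cos(theta) = 0.9816
F_eff = 1909 * 0.9816
F_eff = 1873.9263


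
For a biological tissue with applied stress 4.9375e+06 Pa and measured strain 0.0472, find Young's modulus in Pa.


E = stress / strain
E = 4.9375e+06 / 0.0472
E = 1.0461e+08


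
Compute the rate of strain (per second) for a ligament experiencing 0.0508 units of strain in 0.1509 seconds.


strain_rate = delta_strain / delta_t
strain_rate = 0.0508 / 0.1509
strain_rate = 0.3366


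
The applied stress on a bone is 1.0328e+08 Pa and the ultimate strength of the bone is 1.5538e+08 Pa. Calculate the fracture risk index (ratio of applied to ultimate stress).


FRI = applied / ultimate
FRI = 1.0328e+08 / 1.5538e+08
FRI = 0.6647


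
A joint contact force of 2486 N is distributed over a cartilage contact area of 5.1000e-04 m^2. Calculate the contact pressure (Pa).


P = F / A
P = 2486 / 5.1000e-04
P = 4.8745e+06


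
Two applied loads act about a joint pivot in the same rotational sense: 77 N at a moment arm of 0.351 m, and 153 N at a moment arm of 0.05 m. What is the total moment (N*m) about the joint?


M = F1 * d1 + F2 * d2
M = 77 * 0.351 + 153 * 0.05
M = 27.0270 + 7.6500
M = 34.6770


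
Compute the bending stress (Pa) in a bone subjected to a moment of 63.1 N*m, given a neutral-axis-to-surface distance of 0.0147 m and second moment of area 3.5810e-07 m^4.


sigma = M * c / I
sigma = 63.1 * 0.0147 / 3.5810e-07
M * c = 0.9276
sigma = 2.5903e+06


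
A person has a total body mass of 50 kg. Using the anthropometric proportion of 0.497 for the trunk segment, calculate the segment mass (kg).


m_segment = body_mass * fraction
m_segment = 50 * 0.497
m_segment = 24.8500


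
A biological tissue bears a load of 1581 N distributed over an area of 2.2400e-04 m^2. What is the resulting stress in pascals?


stress = F / A
stress = 1581 / 2.2400e-04
stress = 7.0580e+06


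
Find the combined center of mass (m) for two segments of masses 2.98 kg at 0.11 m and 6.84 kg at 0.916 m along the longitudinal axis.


COM = (m1*x1 + m2*x2) / (m1 + m2)
COM = (2.98*0.11 + 6.84*0.916) / (2.98 + 6.84)
Numerator = 6.5932
Denominator = 9.8200
COM = 0.6714


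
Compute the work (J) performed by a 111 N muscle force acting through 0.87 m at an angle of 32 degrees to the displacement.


W = F * d * cos(theta)
theta = 32 deg = 0.5585 rad
cos(theta) = 0.8480
W = 111 * 0.87 * 0.8480
W = 81.8960


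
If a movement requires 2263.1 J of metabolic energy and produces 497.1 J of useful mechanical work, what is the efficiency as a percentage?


eta = (W_mech / E_meta) * 100
eta = (497.1 / 2263.1) * 100
ratio = 0.2197
eta = 21.9654


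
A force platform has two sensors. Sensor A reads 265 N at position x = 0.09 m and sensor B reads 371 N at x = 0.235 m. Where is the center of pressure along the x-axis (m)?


COP_x = (F1*x1 + F2*x2) / (F1 + F2)
COP_x = (265*0.09 + 371*0.235) / (265 + 371)
Numerator = 111.0350
Denominator = 636
COP_x = 0.1746


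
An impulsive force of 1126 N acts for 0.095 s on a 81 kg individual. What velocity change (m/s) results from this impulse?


J = F * dt = 1126 * 0.095 = 106.9700 N*s
delta_v = J / m
delta_v = 106.9700 / 81
delta_v = 1.3206


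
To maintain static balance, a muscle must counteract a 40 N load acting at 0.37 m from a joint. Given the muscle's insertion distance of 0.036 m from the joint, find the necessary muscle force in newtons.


F_muscle = W * d_load / d_muscle
F_muscle = 40 * 0.37 / 0.036
Numerator = 14.8000
F_muscle = 411.1111


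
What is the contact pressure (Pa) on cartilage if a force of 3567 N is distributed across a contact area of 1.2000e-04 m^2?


P = F / A
P = 3567 / 1.2000e-04
P = 2.9725e+07


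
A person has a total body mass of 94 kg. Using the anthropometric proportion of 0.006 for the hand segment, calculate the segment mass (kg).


m_segment = body_mass * fraction
m_segment = 94 * 0.006
m_segment = 0.5640


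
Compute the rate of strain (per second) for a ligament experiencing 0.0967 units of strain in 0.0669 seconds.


strain_rate = delta_strain / delta_t
strain_rate = 0.0967 / 0.0669
strain_rate = 1.4454


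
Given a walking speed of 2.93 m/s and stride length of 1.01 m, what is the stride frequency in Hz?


f = v / stride_length
f = 2.93 / 1.01
f = 2.9010


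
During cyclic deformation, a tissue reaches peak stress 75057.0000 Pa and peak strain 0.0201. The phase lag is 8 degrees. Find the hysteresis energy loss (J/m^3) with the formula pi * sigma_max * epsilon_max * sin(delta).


E_loss = pi * sigma_max * epsilon_max * sin(delta)
delta = 8 deg = 0.1396 rad
sin(delta) = 0.1392
E_loss = pi * 75057.0000 * 0.0201 * 0.1392
E_loss = 659.6179


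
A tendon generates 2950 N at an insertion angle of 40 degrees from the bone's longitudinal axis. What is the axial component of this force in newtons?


F_eff = F_tendon * cos(theta)
theta = 40 deg = 0.6981 rad
cos(theta) = 0.7660
F_eff = 2950 * 0.7660
F_eff = 2259.8311


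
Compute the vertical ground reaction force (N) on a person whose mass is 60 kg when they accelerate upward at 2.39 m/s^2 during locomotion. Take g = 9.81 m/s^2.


GRF = m * (g + a)
GRF = 60 * (9.81 + 2.39)
GRF = 60 * 12.2000
GRF = 732.0000


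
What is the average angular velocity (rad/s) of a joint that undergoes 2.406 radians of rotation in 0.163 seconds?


omega = delta_theta / delta_t
omega = 2.406 / 0.163
omega = 14.7607


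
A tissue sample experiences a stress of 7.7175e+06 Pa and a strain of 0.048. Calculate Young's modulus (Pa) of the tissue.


E = stress / strain
E = 7.7175e+06 / 0.048
E = 1.6078e+08


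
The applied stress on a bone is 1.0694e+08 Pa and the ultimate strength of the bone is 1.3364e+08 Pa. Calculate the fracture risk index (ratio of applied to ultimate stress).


FRI = applied / ultimate
FRI = 1.0694e+08 / 1.3364e+08
FRI = 0.8002


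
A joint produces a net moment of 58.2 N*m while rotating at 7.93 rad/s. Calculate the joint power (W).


P = M * omega
P = 58.2 * 7.93
P = 461.5260


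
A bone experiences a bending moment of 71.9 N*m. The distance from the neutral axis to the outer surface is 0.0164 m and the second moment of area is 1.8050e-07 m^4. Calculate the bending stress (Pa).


sigma = M * c / I
sigma = 71.9 * 0.0164 / 1.8050e-07
M * c = 1.1792
sigma = 6.5327e+06


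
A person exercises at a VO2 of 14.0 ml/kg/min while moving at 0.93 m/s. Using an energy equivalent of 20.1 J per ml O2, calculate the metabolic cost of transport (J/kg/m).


Power per kg = VO2 * 20.1 / 60
Power per kg = 14.0 * 20.1 / 60 = 4.6900 W/kg
Cost = power_per_kg / speed
Cost = 4.6900 / 0.93
Cost = 5.0430


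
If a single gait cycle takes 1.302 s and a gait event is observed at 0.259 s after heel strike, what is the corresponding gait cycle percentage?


pct = (event_time / cycle_time) * 100
pct = (0.259 / 1.302) * 100
ratio = 0.1989
pct = 19.8925


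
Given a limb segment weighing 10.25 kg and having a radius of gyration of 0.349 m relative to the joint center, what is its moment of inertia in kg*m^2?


I = m * k^2
I = 10.25 * 0.349^2
k^2 = 0.1218
I = 1.2485


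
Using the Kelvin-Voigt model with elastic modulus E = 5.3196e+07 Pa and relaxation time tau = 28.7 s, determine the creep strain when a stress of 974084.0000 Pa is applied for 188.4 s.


epsilon(t) = (sigma/E) * (1 - exp(-t/tau))
sigma/E = 974084.0000 / 5.3196e+07 = 0.0183
exp(-t/tau) = exp(-188.4 / 28.7) = 0.0014
epsilon = 0.0183 * (1 - 0.0014)
epsilon = 0.0183


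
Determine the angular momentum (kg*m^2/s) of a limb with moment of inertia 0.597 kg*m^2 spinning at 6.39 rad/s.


L = I * omega
L = 0.597 * 6.39
L = 3.8148


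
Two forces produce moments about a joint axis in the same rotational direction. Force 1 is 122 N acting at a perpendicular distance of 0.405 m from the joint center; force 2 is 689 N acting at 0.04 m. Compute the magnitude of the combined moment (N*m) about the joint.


M = F1 * d1 + F2 * d2
M = 122 * 0.405 + 689 * 0.04
M = 49.4100 + 27.5600
M = 76.9700


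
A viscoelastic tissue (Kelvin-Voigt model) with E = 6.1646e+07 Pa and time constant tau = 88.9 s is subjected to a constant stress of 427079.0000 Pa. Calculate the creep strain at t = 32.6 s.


epsilon(t) = (sigma/E) * (1 - exp(-t/tau))
sigma/E = 427079.0000 / 6.1646e+07 = 0.0069
exp(-t/tau) = exp(-32.6 / 88.9) = 0.6930
epsilon = 0.0069 * (1 - 0.6930)
epsilon = 0.0021


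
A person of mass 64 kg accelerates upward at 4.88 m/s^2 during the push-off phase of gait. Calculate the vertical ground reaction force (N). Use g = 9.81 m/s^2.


GRF = m * (g + a)
GRF = 64 * (9.81 + 4.88)
GRF = 64 * 14.6900
GRF = 940.1600


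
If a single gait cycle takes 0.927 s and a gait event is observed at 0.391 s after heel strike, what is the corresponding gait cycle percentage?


pct = (event_time / cycle_time) * 100
pct = (0.391 / 0.927) * 100
ratio = 0.4218
pct = 42.1791


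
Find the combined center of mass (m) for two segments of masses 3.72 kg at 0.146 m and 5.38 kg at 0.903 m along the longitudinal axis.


COM = (m1*x1 + m2*x2) / (m1 + m2)
COM = (3.72*0.146 + 5.38*0.903) / (3.72 + 5.38)
Numerator = 5.4013
Denominator = 9.1000
COM = 0.5935


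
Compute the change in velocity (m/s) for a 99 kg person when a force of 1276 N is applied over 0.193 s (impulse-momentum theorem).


J = F * dt = 1276 * 0.193 = 246.2680 N*s
delta_v = J / m
delta_v = 246.2680 / 99
delta_v = 2.4876


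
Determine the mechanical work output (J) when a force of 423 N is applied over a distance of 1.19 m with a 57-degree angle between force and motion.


W = F * d * cos(theta)
theta = 57 deg = 0.9948 rad
cos(theta) = 0.5446
W = 423 * 1.19 * 0.5446
W = 274.1550


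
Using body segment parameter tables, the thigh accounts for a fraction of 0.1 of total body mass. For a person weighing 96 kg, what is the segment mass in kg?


m_segment = body_mass * fraction
m_segment = 96 * 0.1
m_segment = 9.6000


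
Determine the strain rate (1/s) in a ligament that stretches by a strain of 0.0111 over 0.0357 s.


strain_rate = delta_strain / delta_t
strain_rate = 0.0111 / 0.0357
strain_rate = 0.3109


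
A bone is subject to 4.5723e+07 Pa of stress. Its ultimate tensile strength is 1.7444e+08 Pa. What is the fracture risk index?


FRI = applied / ultimate
FRI = 4.5723e+07 / 1.7444e+08
FRI = 0.2621


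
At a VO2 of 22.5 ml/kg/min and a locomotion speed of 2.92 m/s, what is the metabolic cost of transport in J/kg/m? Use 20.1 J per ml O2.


Power per kg = VO2 * 20.1 / 60
Power per kg = 22.5 * 20.1 / 60 = 7.5375 W/kg
Cost = power_per_kg / speed
Cost = 7.5375 / 2.92
Cost = 2.5813


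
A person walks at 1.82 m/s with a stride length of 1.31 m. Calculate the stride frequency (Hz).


f = v / stride_length
f = 1.82 / 1.31
f = 1.3893


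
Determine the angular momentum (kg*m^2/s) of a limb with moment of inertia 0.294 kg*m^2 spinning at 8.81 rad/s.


L = I * omega
L = 0.294 * 8.81
L = 2.5901


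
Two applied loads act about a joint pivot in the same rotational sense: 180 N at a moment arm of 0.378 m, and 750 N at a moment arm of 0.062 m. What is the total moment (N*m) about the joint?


M = F1 * d1 + F2 * d2
M = 180 * 0.378 + 750 * 0.062
M = 68.0400 + 46.5000
M = 114.5400


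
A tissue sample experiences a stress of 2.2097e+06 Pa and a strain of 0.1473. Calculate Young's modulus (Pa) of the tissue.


E = stress / strain
E = 2.2097e+06 / 0.1473
E = 1.5001e+07


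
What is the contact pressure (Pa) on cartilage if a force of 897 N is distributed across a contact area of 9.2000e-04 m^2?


P = F / A
P = 897 / 9.2000e-04
P = 975000.0000


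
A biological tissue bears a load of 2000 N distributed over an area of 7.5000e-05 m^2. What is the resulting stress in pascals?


stress = F / A
stress = 2000 / 7.5000e-05
stress = 2.6667e+07


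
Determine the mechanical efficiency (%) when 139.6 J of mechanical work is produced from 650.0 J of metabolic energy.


eta = (W_mech / E_meta) * 100
eta = (139.6 / 650.0) * 100
ratio = 0.2148
eta = 21.4769


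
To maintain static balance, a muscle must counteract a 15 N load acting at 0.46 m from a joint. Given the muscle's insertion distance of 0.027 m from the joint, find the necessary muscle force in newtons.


F_muscle = W * d_load / d_muscle
F_muscle = 15 * 0.46 / 0.027
Numerator = 6.9000
F_muscle = 255.5556


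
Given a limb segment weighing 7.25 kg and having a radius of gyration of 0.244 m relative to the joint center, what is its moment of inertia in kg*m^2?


I = m * k^2
I = 7.25 * 0.244^2
k^2 = 0.0595
I = 0.4316


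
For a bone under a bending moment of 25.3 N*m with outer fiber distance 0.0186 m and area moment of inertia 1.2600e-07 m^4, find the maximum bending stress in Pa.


sigma = M * c / I
sigma = 25.3 * 0.0186 / 1.2600e-07
M * c = 0.4706
sigma = 3.7348e+06


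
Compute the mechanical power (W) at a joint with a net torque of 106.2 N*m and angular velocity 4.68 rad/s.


P = M * omega
P = 106.2 * 4.68
P = 497.0160


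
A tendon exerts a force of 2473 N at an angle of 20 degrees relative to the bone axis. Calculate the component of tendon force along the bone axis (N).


F_eff = F_tendon * cos(theta)
theta = 20 deg = 0.3491 rad
cos(theta) = 0.9397
F_eff = 2473 * 0.9397
F_eff = 2323.8599


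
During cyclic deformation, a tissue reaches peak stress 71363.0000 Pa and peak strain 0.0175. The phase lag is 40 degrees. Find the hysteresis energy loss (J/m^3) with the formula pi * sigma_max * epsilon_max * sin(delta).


E_loss = pi * sigma_max * epsilon_max * sin(delta)
delta = 40 deg = 0.6981 rad
sin(delta) = 0.6428
E_loss = pi * 71363.0000 * 0.0175 * 0.6428
E_loss = 2521.9038


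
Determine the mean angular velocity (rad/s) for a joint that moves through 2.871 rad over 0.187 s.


omega = delta_theta / delta_t
omega = 2.871 / 0.187
omega = 15.3529


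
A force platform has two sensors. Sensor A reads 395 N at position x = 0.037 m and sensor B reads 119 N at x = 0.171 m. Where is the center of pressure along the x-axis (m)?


COP_x = (F1*x1 + F2*x2) / (F1 + F2)
COP_x = (395*0.037 + 119*0.171) / (395 + 119)
Numerator = 34.9640
Denominator = 514
COP_x = 0.0680


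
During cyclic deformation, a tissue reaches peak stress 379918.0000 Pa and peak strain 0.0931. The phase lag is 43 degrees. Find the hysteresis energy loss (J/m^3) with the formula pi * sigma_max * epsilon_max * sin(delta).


E_loss = pi * sigma_max * epsilon_max * sin(delta)
delta = 43 deg = 0.7505 rad
sin(delta) = 0.6820
E_loss = pi * 379918.0000 * 0.0931 * 0.6820
E_loss = 75783.1677


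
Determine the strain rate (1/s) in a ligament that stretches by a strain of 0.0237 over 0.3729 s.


strain_rate = delta_strain / delta_t
strain_rate = 0.0237 / 0.3729
strain_rate = 0.0636


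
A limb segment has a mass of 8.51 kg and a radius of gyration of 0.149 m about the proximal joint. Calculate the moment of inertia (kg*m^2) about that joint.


I = m * k^2
I = 8.51 * 0.149^2
k^2 = 0.0222
I = 0.1889


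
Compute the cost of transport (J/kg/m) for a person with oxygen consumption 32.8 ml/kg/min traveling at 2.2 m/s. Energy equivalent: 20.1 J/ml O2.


Power per kg = VO2 * 20.1 / 60
Power per kg = 32.8 * 20.1 / 60 = 10.9880 W/kg
Cost = power_per_kg / speed
Cost = 10.9880 / 2.2
Cost = 4.9945


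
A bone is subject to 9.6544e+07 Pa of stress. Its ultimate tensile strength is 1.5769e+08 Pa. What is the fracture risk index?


FRI = applied / ultimate
FRI = 9.6544e+07 / 1.5769e+08
FRI = 0.6122


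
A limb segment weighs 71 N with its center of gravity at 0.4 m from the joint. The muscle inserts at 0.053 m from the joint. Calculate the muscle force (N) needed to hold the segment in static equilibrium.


F_muscle = W * d_load / d_muscle
F_muscle = 71 * 0.4 / 0.053
Numerator = 28.4000
F_muscle = 535.8491


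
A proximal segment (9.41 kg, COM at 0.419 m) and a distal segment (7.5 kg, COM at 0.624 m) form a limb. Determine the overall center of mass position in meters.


COM = (m1*x1 + m2*x2) / (m1 + m2)
COM = (9.41*0.419 + 7.5*0.624) / (9.41 + 7.5)
Numerator = 8.6228
Denominator = 16.9100
COM = 0.5099


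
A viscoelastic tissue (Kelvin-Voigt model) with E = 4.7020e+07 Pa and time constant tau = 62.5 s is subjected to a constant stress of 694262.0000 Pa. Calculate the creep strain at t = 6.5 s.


epsilon(t) = (sigma/E) * (1 - exp(-t/tau))
sigma/E = 694262.0000 / 4.7020e+07 = 0.0148
exp(-t/tau) = exp(-6.5 / 62.5) = 0.9012
epsilon = 0.0148 * (1 - 0.9012)
epsilon = 0.0015
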